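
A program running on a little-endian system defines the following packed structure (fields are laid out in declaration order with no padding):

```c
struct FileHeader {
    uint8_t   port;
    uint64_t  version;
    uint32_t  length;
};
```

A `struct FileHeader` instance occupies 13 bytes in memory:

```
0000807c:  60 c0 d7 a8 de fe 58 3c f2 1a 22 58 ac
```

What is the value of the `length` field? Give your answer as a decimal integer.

2891457050

`length` follows `port` (1 B), `version` (8 B), so it starts at offset 1 + 8 = 9 and occupies 4 bytes.
Bytes at offsets 9..12: 1A 22 58 AC.
In little-endian order the low byte comes first in memory.
Reassemble most-significant byte first: AC 58 22 1A → 0xAC58221A.
0xAC58221A = 2891457050.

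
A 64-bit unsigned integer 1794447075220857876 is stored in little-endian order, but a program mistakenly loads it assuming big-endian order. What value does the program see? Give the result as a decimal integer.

1794447075220857876 in 64-bit hexadecimal is 0x18E7281B86C72414.
Stored little-endian, the bytes at ascending addresses are 14 24 C7 86 1B 28 E7 18.
Read back as big-endian, the last byte is least significant, giving 0x1424C7861B28E718.
0x1424C7861B28E718 = 1451504358715352856.

1451504358715352856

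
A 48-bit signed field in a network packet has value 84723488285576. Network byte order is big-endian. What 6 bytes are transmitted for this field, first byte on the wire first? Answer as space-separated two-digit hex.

4D 0E 39 6C 63 88

84723488285576 in hexadecimal, padded to 48 bits, is 0x4D0E396C6388.
Split into bytes (most-significant first): 4D 0E 39 6C 63 88.
Big-endian stores the most-significant byte at the lowest address.
So the memory order matches the most-significant-first order: 4D 0E 39 6C 63 88.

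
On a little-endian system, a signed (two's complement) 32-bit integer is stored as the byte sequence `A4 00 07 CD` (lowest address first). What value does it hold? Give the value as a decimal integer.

-855179100

Little-endian stores the least-significant byte at the lowest address.
Reassemble most-significant byte first: CD 07 00 A4 → 0xCD0700A4.
Top bit is set, so as a signed 32-bit value this is 0xCD0700A4 − 2^32 = -855179100.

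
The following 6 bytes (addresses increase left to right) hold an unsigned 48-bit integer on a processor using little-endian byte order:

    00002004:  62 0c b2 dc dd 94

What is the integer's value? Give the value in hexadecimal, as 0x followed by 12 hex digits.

0x94DDDCB20C62

Little-endian stores the least-significant byte at the lowest address.
Reassemble most-significant byte first: 94 DD DC B2 0C 62 → 0x94DDDCB20C62.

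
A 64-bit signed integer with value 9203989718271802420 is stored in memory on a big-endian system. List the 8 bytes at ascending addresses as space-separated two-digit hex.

7F BB 23 E2 49 F0 3C 34

9203989718271802420 in hexadecimal, padded to 64 bits, is 0x7FBB23E249F03C34.
Split into bytes (most-significant first): 7F BB 23 E2 49 F0 3C 34.
Big-endian stores the most-significant byte at the lowest address.
So the memory order matches the most-significant-first order: 7F BB 23 E2 49 F0 3C 34.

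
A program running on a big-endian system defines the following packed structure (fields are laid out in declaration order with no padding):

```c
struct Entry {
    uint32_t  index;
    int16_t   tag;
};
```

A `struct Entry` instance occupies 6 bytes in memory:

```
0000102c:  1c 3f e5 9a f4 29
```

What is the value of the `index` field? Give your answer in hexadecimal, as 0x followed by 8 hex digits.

`index` is the first field, at byte offset 0, occupying 4 bytes.
Bytes at offsets 0..3: 1C 3F E5 9A.
In big-endian order the high byte comes first in memory.
The bytes are already most-significant first: 0x1C3FE59A.

0x1C3FE59A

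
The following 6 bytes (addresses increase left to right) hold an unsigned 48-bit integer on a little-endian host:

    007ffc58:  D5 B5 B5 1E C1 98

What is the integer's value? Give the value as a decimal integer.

167955211335125

Little-endian stores the least-significant byte at the lowest address.
Reassemble most-significant byte first: 98 C1 1E B5 B5 D5 → 0x98C11EB5B5D5.
0x98C11EB5B5D5 = 167955211335125.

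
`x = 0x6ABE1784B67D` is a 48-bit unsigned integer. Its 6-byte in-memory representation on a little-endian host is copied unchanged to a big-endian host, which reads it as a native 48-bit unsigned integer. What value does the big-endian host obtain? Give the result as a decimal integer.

Stored little-endian, the bytes at ascending addresses are 7D B6 84 17 BE 6A.
Read back as big-endian, the last byte is least significant, giving 0x7DB68417BE6A.
0x7DB68417BE6A = 138222853668458.

138222853668458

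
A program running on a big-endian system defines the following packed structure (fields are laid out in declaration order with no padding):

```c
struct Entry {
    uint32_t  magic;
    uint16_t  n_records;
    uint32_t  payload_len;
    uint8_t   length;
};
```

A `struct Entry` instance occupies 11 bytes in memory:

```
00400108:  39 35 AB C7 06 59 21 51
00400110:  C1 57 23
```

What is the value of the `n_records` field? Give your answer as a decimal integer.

1625

`n_records` follows `magic` (4 bytes), so it starts at byte offset 4 and occupies 2 bytes.
Bytes at offsets 4..5: 06 59.
Big-endian: lowest address holds the most-significant byte.
The bytes are already most-significant first: 0x0659.
0x0659 = 1625.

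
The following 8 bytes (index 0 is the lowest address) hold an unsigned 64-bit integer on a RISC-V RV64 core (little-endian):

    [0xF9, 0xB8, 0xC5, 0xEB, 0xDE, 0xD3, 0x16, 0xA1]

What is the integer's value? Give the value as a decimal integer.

Little-endian stores the least-significant byte at the lowest address.
Reassemble most-significant byte first: A1 16 D3 DE EB C5 B8 F9 → 0xA116D3DEEBC5B8F9.
0xA116D3DEEBC5B8F9 = 11607698043985836281.

11607698043985836281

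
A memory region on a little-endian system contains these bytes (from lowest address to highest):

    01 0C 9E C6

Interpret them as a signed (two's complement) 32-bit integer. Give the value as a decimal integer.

-962720767

In little-endian order the low byte comes first in memory.
Reassemble most-significant byte first: C6 9E 0C 01 → 0xC69E0C01.
Top bit is set, so as a signed 32-bit value this is 0xC69E0C01 − 2^32 = -962720767.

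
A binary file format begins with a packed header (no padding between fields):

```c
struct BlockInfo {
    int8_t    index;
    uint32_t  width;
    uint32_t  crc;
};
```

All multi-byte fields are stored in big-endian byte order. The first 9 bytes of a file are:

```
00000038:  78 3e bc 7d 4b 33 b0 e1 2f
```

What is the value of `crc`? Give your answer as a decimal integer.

867229999

`crc` follows `index` (1 B), `width` (4 B), so it starts at offset 1 + 4 = 5 and occupies 4 bytes.
Bytes at offsets 5..8: 33 B0 E1 2F.
Big-endian: lowest address holds the most-significant byte.
The bytes are already most-significant first: 0x33B0E12F.
0x33B0E12F = 867229999.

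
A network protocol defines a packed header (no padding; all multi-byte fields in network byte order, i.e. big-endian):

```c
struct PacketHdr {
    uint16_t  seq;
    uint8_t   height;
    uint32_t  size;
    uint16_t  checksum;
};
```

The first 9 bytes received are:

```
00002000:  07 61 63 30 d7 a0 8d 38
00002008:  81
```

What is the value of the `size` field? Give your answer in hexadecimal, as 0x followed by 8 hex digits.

`size` follows `seq` (2 B), `height` (1 B), so it starts at offset 2 + 1 = 3 and occupies 4 bytes.
Bytes at offsets 3..6: 30 D7 A0 8D.
Big-endian stores the most-significant byte at the lowest address.
The bytes are already most-significant first: 0x30D7A08D.

0x30D7A08D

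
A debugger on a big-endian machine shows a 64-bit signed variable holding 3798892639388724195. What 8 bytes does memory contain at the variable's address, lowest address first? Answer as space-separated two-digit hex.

34 B8 60 BA 66 9C 6B E3

3798892639388724195 in hexadecimal, padded to 64 bits, is 0x34B860BA669C6BE3.
Split into bytes (most-significant first): 34 B8 60 BA 66 9C 6B E3.
In big-endian order the high byte comes first in memory.
So the memory order matches the most-significant-first order: 34 B8 60 BA 66 9C 6B E3.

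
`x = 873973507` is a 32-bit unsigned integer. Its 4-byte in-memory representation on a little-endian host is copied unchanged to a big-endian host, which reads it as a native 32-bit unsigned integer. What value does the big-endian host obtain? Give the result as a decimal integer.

63379252

873973507 in 32-bit hexadecimal is 0x3417C703.
Stored little-endian, the bytes at ascending addresses are 03 C7 17 34.
Read back as big-endian, the last byte is least significant, giving 0x03C71734.
0x03C71734 = 63379252.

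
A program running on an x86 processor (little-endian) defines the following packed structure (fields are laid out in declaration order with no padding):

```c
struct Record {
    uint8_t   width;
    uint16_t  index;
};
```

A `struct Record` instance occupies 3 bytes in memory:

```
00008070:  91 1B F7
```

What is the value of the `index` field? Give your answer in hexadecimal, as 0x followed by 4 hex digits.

0xF71B

`index` follows `width` (1 byte), so it starts at byte offset 1 and occupies 2 bytes.
Bytes at offsets 1..2: 1B F7.
Little-endian: lowest address holds the least-significant byte.
Reassemble most-significant byte first: F7 1B → 0xF71B.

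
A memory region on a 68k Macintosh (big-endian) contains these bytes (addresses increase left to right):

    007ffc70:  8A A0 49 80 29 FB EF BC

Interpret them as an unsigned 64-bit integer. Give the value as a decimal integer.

9989064788316778428

Big-endian: lowest address holds the most-significant byte.
The bytes are already most-significant first: 0x8AA0498029FBEFBC.
0x8AA0498029FBEFBC = 9989064788316778428.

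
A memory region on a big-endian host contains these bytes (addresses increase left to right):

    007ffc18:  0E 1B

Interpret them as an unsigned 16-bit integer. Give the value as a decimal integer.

3611

In big-endian order the high byte comes first in memory.
The bytes are already most-significant first: 0x0E1B.
0x0E1B = 3611.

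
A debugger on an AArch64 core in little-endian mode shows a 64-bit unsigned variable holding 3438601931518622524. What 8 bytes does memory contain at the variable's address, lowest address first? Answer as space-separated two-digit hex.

3438601931518622524 in hexadecimal, padded to 64 bits, is 0x2FB85E3CFC23BB3C.
Split into bytes (most-significant first): 2F B8 5E 3C FC 23 BB 3C.
Little-endian stores the least-significant byte at the lowest address.
So at ascending addresses the bytes are 3C BB 23 FC 3C 5E B8 2F.

3C BB 23 FC 3C 5E B8 2F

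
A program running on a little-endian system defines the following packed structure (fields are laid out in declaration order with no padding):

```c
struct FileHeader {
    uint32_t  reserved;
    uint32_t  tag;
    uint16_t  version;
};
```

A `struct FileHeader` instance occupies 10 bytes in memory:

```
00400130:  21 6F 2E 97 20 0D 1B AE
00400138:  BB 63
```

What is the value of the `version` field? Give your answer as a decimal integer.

25531

`version` follows `reserved` (4 B), `tag` (4 B), so it starts at offset 4 + 4 = 8 and occupies 2 bytes.
Bytes at offsets 8..9: BB 63.
Little-endian stores the least-significant byte at the lowest address.
Reassemble most-significant byte first: 63 BB → 0x63BB.
0x63BB = 25531.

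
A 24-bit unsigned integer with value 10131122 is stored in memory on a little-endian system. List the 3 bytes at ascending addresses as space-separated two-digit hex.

B2 96 9A

10131122 in hexadecimal, padded to 24 bits, is 0x9A96B2.
Split into bytes (most-significant first): 9A 96 B2.
Little-endian stores the least-significant byte at the lowest address.
So at ascending addresses the bytes are B2 96 9A.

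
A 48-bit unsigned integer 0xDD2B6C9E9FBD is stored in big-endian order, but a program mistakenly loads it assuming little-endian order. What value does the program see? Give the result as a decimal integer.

Stored big-endian, the bytes at ascending addresses are DD 2B 6C 9E 9F BD.
Read back as little-endian, the first byte is least significant, giving 0xBD9F9E6C2BDD.
0xBD9F9E6C2BDD = 208493255338973.

208493255338973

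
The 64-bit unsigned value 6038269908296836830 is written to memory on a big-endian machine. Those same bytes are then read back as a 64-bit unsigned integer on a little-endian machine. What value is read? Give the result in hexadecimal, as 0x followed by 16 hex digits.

6038269908296836830 in 64-bit hexadecimal is 0x53CC3E7D4DF6A6DE.
Stored big-endian, the bytes at ascending addresses are 53 CC 3E 7D 4D F6 A6 DE.
Read back as little-endian, the first byte is least significant, giving 0xDEA6F64D7D3ECC53.

0xDEA6F64D7D3ECC53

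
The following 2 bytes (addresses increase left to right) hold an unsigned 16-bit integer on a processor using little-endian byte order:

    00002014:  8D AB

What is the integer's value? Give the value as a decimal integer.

In little-endian order the low byte comes first in memory.
Reassemble most-significant byte first: AB 8D → 0xAB8D.
0xAB8D = 43917.

43917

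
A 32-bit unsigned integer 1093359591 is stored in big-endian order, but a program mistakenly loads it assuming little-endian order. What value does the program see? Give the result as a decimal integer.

3881249601

1093359591 in 32-bit hexadecimal is 0x412B57E7.
Stored big-endian, the bytes at ascending addresses are 41 2B 57 E7.
Read back as little-endian, the first byte is least significant, giving 0xE7572B41.
0xE7572B41 = 3881249601.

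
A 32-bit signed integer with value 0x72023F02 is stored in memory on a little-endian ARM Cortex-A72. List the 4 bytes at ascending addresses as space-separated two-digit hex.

02 3F 02 72

Split into bytes (most-significant first): 72 02 3F 02.
Little-endian stores the least-significant byte at the lowest address.
So at ascending addresses the bytes are 02 3F 02 72.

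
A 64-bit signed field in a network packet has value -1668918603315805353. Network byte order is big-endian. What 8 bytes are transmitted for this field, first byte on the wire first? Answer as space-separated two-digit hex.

E8 D6 CF 5F 62 52 03 57

Two's complement of -1668918603315805353 in 64 bits: 1668918603315805353 = 0x172930A09DADFCA9; invert → 0xE8D6CF5F62520356; add 1 → 0xE8D6CF5F62520357.
Split into bytes (most-significant first): E8 D6 CF 5F 62 52 03 57.
In big-endian order the high byte comes first in memory.
So the memory order matches the most-significant-first order: E8 D6 CF 5F 62 52 03 57.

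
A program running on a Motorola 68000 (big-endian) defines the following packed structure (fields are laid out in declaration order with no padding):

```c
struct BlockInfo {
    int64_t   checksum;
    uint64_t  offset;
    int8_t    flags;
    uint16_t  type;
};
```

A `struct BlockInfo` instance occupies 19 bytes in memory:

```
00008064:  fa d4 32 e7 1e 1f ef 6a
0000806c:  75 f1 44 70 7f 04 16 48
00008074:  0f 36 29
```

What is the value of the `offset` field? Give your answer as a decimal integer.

8498649221782836808

`offset` follows `checksum` (8 bytes), so it starts at byte offset 8 and occupies 8 bytes.
Bytes at offsets 8..15: 75 F1 44 70 7F 04 16 48.
Big-endian: lowest address holds the most-significant byte.
The bytes are already most-significant first: 0x75F144707F041648.
0x75F144707F041648 = 8498649221782836808.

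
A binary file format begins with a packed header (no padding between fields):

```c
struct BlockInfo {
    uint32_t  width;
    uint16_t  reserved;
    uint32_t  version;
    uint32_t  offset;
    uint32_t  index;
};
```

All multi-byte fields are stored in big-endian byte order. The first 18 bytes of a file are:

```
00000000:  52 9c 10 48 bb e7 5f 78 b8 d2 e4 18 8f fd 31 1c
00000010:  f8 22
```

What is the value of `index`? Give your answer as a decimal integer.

823982114

`index` follows `width` (4 B), `reserved` (2 B), `version` (4 B), `offset` (4 B), so it starts at offset 4 + 2 + 4 + 4 = 14 and occupies 4 bytes.
Bytes at offsets 14..17: 31 1C F8 22.
In big-endian order the high byte comes first in memory.
The bytes are already most-significant first: 0x311CF822.
0x311CF822 = 823982114.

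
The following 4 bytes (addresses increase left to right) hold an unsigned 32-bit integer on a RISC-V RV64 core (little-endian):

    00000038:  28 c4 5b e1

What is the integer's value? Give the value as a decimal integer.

Little-endian stores the least-significant byte at the lowest address.
Reassemble most-significant byte first: E1 5B C4 28 → 0xE15BC428.
0xE15BC428 = 3780887592.

3780887592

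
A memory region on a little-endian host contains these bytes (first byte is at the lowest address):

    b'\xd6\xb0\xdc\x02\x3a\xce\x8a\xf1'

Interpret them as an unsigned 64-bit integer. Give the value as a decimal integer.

17404950458478145750

In little-endian order the low byte comes first in memory.
Reassemble most-significant byte first: F1 8A CE 3A 02 DC B0 D6 → 0xF18ACE3A02DCB0D6.
0xF18ACE3A02DCB0D6 = 17404950458478145750.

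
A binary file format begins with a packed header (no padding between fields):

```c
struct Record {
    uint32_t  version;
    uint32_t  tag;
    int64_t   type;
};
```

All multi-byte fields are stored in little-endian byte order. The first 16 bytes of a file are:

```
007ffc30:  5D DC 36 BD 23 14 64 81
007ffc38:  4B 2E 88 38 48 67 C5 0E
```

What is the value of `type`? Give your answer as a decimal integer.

1064370446826745419

`type` follows `version` (4 B), `tag` (4 B), so it starts at offset 4 + 4 = 8 and occupies 8 bytes.
Bytes at offsets 8..15: 4B 2E 88 38 48 67 C5 0E.
Little-endian: lowest address holds the least-significant byte.
Reassemble most-significant byte first: 0E C5 67 48 38 88 2E 4B → 0x0EC5674838882E4B.
0x0EC5674838882E4B = 1064370446826745419.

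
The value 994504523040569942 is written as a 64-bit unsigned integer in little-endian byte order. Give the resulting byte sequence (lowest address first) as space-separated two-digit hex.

994504523040569942 in hexadecimal, padded to 64 bits, is 0x0DCD3098375A3A56.
Split into bytes (most-significant first): 0D CD 30 98 37 5A 3A 56.
Little-endian stores the least-significant byte at the lowest address.
So at ascending addresses the bytes are 56 3A 5A 37 98 30 CD 0D.

56 3A 5A 37 98 30 CD 0D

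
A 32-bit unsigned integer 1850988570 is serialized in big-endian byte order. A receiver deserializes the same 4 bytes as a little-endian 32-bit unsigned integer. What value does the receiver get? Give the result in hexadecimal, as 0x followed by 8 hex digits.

0x1AD8536E

1850988570 in 32-bit hexadecimal is 0x6E53D81A.
Stored big-endian, the bytes at ascending addresses are 6E 53 D8 1A.
Read back as little-endian, the first byte is least significant, giving 0x1AD8536E.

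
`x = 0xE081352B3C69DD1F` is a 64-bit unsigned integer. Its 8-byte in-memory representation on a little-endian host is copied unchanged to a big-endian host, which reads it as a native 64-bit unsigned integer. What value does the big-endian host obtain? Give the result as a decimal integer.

2296107092172702176

Stored little-endian, the bytes at ascending addresses are 1F DD 69 3C 2B 35 81 E0.
Read back as big-endian, the last byte is least significant, giving 0x1FDD693C2B3581E0.
0x1FDD693C2B3581E0 = 2296107092172702176.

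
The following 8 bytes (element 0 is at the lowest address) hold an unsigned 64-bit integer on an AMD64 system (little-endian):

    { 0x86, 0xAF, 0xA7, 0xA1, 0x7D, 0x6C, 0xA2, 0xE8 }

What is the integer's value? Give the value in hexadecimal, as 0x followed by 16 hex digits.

0xE8A26C7DA1A7AF86

Little-endian stores the least-significant byte at the lowest address.
Reassemble most-significant byte first: E8 A2 6C 7D A1 A7 AF 86 → 0xE8A26C7DA1A7AF86.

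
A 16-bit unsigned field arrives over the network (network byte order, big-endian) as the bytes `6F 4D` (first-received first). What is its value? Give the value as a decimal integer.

Big-endian stores the most-significant byte at the lowest address.
The bytes are already most-significant first: 0x6F4D.
0x6F4D = 28493.

28493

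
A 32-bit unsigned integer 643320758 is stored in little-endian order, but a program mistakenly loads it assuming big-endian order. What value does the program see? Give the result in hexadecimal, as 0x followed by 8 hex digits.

0xB64B5826

643320758 in 32-bit hexadecimal is 0x26584BB6.
Stored little-endian, the bytes at ascending addresses are B6 4B 58 26.
Read back as big-endian, the last byte is least significant, giving 0xB64B5826.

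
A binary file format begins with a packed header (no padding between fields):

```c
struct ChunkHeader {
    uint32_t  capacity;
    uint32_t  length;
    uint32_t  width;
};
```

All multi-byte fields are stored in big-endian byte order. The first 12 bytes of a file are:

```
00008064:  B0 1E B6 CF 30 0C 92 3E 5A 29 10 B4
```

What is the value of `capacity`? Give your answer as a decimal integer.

`capacity` is the first field, at byte offset 0, occupying 4 bytes.
Bytes at offsets 0..3: B0 1E B6 CF.
Big-endian: lowest address holds the most-significant byte.
The bytes are already most-significant first: 0xB01EB6CF.
0xB01EB6CF = 2954802895.

2954802895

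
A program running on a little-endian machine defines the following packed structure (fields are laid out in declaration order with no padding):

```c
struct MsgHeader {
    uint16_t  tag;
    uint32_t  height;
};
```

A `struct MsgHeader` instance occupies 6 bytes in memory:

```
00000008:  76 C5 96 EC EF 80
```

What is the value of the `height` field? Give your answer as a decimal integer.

`height` follows `tag` (2 bytes), so it starts at byte offset 2 and occupies 4 bytes.
Bytes at offsets 2..5: 96 EC EF 80.
In little-endian order the low byte comes first in memory.
Reassemble most-significant byte first: 80 EF EC 96 → 0x80EFEC96.
0x80EFEC96 = 2163207318.

2163207318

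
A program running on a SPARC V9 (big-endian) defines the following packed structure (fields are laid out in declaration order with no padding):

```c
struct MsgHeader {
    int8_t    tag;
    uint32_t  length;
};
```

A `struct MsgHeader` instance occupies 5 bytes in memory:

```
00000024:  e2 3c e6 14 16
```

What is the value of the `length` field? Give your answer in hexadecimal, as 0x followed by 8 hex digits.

`length` follows `tag` (1 byte), so it starts at byte offset 1 and occupies 4 bytes.
Bytes at offsets 1..4: 3C E6 14 16.
Big-endian stores the most-significant byte at the lowest address.
The bytes are already most-significant first: 0x3CE61416.

0x3CE61416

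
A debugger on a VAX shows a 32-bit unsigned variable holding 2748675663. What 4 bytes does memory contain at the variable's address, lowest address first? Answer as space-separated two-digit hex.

4F 76 D5 A3

2748675663 in hexadecimal, padded to 32 bits, is 0xA3D5764F.
Split into bytes (most-significant first): A3 D5 76 4F.
In little-endian order the low byte comes first in memory.
So at ascending addresses the bytes are 4F 76 D5 A3.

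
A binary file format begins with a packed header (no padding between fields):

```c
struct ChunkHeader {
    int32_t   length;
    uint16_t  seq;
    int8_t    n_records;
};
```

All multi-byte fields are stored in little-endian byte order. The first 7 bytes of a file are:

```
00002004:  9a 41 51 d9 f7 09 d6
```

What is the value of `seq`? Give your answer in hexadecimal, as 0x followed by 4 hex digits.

`seq` follows `length` (4 bytes), so it starts at byte offset 4 and occupies 2 bytes.
Bytes at offsets 4..5: F7 09.
Little-endian: lowest address holds the least-significant byte.
Reassemble most-significant byte first: 09 F7 → 0x09F7.

0x09F7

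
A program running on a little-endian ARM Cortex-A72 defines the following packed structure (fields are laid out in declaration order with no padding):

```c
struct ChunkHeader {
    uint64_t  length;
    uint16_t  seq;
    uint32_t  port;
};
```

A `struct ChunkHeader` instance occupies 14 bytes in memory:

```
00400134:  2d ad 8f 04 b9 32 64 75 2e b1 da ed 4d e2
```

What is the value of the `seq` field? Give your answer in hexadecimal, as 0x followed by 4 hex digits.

`seq` follows `length` (8 bytes), so it starts at byte offset 8 and occupies 2 bytes.
Bytes at offsets 8..9: 2E B1.
Little-endian: lowest address holds the least-significant byte.
Reassemble most-significant byte first: B1 2E → 0xB12E.

0xB12E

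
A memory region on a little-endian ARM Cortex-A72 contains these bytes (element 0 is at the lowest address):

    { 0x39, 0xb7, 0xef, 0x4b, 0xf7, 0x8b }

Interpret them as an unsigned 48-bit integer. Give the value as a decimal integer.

Little-endian: lowest address holds the least-significant byte.
Reassemble most-significant byte first: 8B F7 4B EF B7 39 → 0x8BF74BEFB739.
0x8BF74BEFB739 = 153894247184185.

153894247184185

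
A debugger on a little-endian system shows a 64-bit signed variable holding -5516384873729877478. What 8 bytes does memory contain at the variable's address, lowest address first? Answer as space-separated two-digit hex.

Two's complement of -5516384873729877478 in 64 bits: 5516384873729877478 = 0x4C8E22D0CB01E5E6; invert → 0xB371DD2F34FE1A19; add 1 → 0xB371DD2F34FE1A1A.
Split into bytes (most-significant first): B3 71 DD 2F 34 FE 1A 1A.
In little-endian order the low byte comes first in memory.
So at ascending addresses the bytes are 1A 1A FE 34 2F DD 71 B3.

1A 1A FE 34 2F DD 71 B3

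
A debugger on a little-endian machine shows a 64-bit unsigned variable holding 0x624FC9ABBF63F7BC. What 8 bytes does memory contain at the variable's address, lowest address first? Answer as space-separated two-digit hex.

BC F7 63 BF AB C9 4F 62

Split into bytes (most-significant first): 62 4F C9 AB BF 63 F7 BC.
In little-endian order the low byte comes first in memory.
So at ascending addresses the bytes are BC F7 63 BF AB C9 4F 62.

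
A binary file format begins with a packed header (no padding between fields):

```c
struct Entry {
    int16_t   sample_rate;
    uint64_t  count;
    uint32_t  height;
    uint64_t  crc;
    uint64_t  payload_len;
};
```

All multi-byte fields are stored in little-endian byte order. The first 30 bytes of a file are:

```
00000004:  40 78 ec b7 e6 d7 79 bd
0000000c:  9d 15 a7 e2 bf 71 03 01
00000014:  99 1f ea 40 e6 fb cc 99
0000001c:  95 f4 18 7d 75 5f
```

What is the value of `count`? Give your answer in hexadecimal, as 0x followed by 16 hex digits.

`count` follows `sample_rate` (2 bytes), so it starts at byte offset 2 and occupies 8 bytes.
Bytes at offsets 2..9: EC B7 E6 D7 79 BD 9D 15.
In little-endian order the low byte comes first in memory.
Reassemble most-significant byte first: 15 9D BD 79 D7 E6 B7 EC → 0x159DBD79D7E6B7EC.

0x159DBD79D7E6B7EC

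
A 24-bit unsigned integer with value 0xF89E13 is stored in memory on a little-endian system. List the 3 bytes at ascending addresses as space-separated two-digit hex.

13 9E F8

Split into bytes (most-significant first): F8 9E 13.
In little-endian order the low byte comes first in memory.
So at ascending addresses the bytes are 13 9E F8.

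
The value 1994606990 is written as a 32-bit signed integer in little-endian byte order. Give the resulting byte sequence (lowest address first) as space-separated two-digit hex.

8E 49 E3 76

1994606990 in hexadecimal, padded to 32 bits, is 0x76E3498E.
Split into bytes (most-significant first): 76 E3 49 8E.
Little-endian: lowest address holds the least-significant byte.
So at ascending addresses the bytes are 8E 49 E3 76.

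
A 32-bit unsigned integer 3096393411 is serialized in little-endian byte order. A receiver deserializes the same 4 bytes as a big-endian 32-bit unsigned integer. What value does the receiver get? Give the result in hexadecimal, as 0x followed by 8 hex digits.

3096393411 in 32-bit hexadecimal is 0xB88F36C3.
Stored little-endian, the bytes at ascending addresses are C3 36 8F B8.
Read back as big-endian, the last byte is least significant, giving 0xC3368FB8.

0xC3368FB8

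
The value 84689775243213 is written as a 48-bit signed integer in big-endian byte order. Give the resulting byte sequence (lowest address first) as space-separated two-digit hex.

84689775243213 in hexadecimal, padded to 48 bits, is 0x4D065FF82FCD.
Split into bytes (most-significant first): 4D 06 5F F8 2F CD.
Big-endian: lowest address holds the most-significant byte.
So the memory order matches the most-significant-first order: 4D 06 5F F8 2F CD.

4D 06 5F F8 2F CD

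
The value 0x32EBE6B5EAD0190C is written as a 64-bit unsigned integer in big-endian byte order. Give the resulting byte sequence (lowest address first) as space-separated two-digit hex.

Split into bytes (most-significant first): 32 EB E6 B5 EA D0 19 0C.
Big-endian stores the most-significant byte at the lowest address.
So the memory order matches the most-significant-first order: 32 EB E6 B5 EA D0 19 0C.

32 EB E6 B5 EA D0 19 0C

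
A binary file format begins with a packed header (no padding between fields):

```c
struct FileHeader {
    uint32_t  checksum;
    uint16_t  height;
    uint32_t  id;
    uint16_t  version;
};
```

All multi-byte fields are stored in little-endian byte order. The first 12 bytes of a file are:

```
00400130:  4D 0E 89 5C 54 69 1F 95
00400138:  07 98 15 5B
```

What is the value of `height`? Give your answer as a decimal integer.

`height` follows `checksum` (4 bytes), so it starts at byte offset 4 and occupies 2 bytes.
Bytes at offsets 4..5: 54 69.
In little-endian order the low byte comes first in memory.
Reassemble most-significant byte first: 69 54 → 0x6954.
0x6954 = 26964.

26964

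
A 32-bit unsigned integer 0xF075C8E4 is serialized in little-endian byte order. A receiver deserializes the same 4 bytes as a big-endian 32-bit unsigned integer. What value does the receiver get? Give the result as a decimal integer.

3838342640

Stored little-endian, the bytes at ascending addresses are E4 C8 75 F0.
Read back as big-endian, the last byte is least significant, giving 0xE4C875F0.
0xE4C875F0 = 3838342640.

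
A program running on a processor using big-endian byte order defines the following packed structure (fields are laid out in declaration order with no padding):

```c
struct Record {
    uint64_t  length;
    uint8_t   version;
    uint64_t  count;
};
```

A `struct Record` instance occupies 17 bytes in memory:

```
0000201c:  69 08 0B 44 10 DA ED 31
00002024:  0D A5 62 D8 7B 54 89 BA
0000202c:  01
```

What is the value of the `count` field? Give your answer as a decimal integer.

`count` follows `length` (8 B), `version` (1 B), so it starts at offset 8 + 1 = 9 and occupies 8 bytes.
Bytes at offsets 9..16: A5 62 D8 7B 54 89 BA 01.
In big-endian order the high byte comes first in memory.
The bytes are already most-significant first: 0xA562D87B5489BA01.
0xA562D87B5489BA01 = 11917325588186642945.

11917325588186642945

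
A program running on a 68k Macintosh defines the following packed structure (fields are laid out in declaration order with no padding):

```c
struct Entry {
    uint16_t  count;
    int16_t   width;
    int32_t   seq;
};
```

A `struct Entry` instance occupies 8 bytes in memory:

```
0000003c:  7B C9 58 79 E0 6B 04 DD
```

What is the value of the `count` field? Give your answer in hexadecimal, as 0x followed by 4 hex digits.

0x7BC9

`count` is the first field, at byte offset 0, occupying 2 bytes.
Bytes at offsets 0..1: 7B C9.
In big-endian order the high byte comes first in memory.
The bytes are already most-significant first: 0x7BC9.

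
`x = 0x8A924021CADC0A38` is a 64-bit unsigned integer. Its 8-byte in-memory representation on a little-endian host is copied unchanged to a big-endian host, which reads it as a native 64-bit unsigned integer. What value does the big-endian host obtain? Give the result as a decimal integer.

4038282776590455434

Stored little-endian, the bytes at ascending addresses are 38 0A DC CA 21 40 92 8A.
Read back as big-endian, the last byte is least significant, giving 0x380ADCCA2140928A.
0x380ADCCA2140928A = 4038282776590455434.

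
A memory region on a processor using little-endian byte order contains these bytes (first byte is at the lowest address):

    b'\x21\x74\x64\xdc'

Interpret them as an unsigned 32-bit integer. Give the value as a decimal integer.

Little-endian: lowest address holds the least-significant byte.
Reassemble most-significant byte first: DC 64 74 21 → 0xDC647421.
0xDC647421 = 3697570849.

3697570849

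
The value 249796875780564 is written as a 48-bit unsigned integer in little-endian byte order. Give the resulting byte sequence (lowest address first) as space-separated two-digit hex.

D4 01 0C 5E 30 E3

249796875780564 in hexadecimal, padded to 48 bits, is 0xE3305E0C01D4.
Split into bytes (most-significant first): E3 30 5E 0C 01 D4.
Little-endian: lowest address holds the least-significant byte.
So at ascending addresses the bytes are D4 01 0C 5E 30 E3.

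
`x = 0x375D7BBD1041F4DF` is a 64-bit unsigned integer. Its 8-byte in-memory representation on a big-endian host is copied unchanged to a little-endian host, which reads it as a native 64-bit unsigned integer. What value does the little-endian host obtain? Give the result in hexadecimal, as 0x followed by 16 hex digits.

Stored big-endian, the bytes at ascending addresses are 37 5D 7B BD 10 41 F4 DF.
Read back as little-endian, the first byte is least significant, giving 0xDFF44110BD7B5D37.

0xDFF44110BD7B5D37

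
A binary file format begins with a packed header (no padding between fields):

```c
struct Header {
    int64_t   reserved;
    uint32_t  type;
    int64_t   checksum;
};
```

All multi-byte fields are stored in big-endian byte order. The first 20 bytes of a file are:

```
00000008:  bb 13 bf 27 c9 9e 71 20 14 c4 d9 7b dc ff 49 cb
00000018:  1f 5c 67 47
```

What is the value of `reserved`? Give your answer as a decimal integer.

-4966415786452291296

`reserved` is the first field, at byte offset 0, occupying 8 bytes.
Bytes at offsets 0..7: BB 13 BF 27 C9 9E 71 20.
In big-endian order the high byte comes first in memory.
The bytes are already most-significant first: 0xBB13BF27C99E7120.
Top bit is set, so as a signed 64-bit value this is 0xBB13BF27C99E7120 − 2^64 = -4966415786452291296.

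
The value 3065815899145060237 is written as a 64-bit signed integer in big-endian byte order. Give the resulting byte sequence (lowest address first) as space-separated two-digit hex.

2A 8B F7 51 1F 49 3F 8D

3065815899145060237 in hexadecimal, padded to 64 bits, is 0x2A8BF7511F493F8D.
Split into bytes (most-significant first): 2A 8B F7 51 1F 49 3F 8D.
In big-endian order the high byte comes first in memory.
So the memory order matches the most-significant-first order: 2A 8B F7 51 1F 49 3F 8D.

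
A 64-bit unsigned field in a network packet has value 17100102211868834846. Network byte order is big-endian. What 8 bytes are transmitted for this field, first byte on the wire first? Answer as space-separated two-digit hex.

17100102211868834846 in hexadecimal, padded to 64 bits, is 0xED4FC45C89503C1E.
Split into bytes (most-significant first): ED 4F C4 5C 89 50 3C 1E.
In big-endian order the high byte comes first in memory.
So the memory order matches the most-significant-first order: ED 4F C4 5C 89 50 3C 1E.

ED 4F C4 5C 89 50 3C 1E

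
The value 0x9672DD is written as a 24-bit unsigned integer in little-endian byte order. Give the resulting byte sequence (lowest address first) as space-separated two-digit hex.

DD 72 96

Split into bytes (most-significant first): 96 72 DD.
Little-endian: lowest address holds the least-significant byte.
So at ascending addresses the bytes are DD 72 96.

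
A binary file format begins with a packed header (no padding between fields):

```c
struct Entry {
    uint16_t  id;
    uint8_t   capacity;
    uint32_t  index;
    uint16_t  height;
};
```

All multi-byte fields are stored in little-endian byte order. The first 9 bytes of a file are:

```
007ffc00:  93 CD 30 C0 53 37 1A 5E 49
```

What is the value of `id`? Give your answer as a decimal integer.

52627

`id` is the first field, at byte offset 0, occupying 2 bytes.
Bytes at offsets 0..1: 93 CD.
Little-endian stores the least-significant byte at the lowest address.
Reassemble most-significant byte first: CD 93 → 0xCD93.
0xCD93 = 52627.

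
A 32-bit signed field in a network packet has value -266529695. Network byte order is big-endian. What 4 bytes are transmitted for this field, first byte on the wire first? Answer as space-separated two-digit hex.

Two's complement of -266529695 in 32 bits: 266529695 = 0x0FE2EB9F; invert → 0xF01D1460; add 1 → 0xF01D1461.
Split into bytes (most-significant first): F0 1D 14 61.
Big-endian stores the most-significant byte at the lowest address.
So the memory order matches the most-significant-first order: F0 1D 14 61.

F0 1D 14 61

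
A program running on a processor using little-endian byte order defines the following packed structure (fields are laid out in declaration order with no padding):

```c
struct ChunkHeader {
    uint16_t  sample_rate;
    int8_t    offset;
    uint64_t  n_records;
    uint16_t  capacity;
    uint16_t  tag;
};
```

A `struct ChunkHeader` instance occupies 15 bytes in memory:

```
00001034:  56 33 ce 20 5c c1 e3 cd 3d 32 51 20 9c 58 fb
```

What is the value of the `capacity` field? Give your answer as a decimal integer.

39968

`capacity` follows `sample_rate` (2 B), `offset` (1 B), `n_records` (8 B), so it starts at offset 2 + 1 + 8 = 11 and occupies 2 bytes.
Bytes at offsets 11..12: 20 9C.
Little-endian stores the least-significant byte at the lowest address.
Reassemble most-significant byte first: 9C 20 → 0x9C20.
0x9C20 = 39968.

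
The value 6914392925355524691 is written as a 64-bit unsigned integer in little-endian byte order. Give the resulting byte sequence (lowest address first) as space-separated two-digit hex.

53 42 4A 49 BB DB F4 5F

6914392925355524691 in hexadecimal, padded to 64 bits, is 0x5FF4DBBB494A4253.
Split into bytes (most-significant first): 5F F4 DB BB 49 4A 42 53.
In little-endian order the low byte comes first in memory.
So at ascending addresses the bytes are 53 42 4A 49 BB DB F4 5F.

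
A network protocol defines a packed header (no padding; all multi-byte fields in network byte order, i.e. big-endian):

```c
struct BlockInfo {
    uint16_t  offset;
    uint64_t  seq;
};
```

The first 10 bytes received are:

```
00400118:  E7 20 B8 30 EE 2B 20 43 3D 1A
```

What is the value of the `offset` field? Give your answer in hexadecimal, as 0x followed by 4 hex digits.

`offset` is the first field, at byte offset 0, occupying 2 bytes.
Bytes at offsets 0..1: E7 20.
Big-endian stores the most-significant byte at the lowest address.
The bytes are already most-significant first: 0xE720.

0xE720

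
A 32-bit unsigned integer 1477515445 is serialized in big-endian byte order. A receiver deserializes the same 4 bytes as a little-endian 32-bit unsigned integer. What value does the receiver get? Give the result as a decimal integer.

1477515445 in 32-bit hexadecimal is 0x581118B5.
Stored big-endian, the bytes at ascending addresses are 58 11 18 B5.
Read back as little-endian, the first byte is least significant, giving 0xB5181158.
0xB5181158 = 3038253400.

3038253400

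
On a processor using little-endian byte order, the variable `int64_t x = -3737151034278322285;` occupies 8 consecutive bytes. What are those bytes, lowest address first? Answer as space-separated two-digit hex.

Two's complement of -3737151034278322285 in 64 bits: 3737151034278322285 = 0x33DD0710BE24A06D; invert → 0xCC22F8EF41DB5F92; add 1 → 0xCC22F8EF41DB5F93.
Split into bytes (most-significant first): CC 22 F8 EF 41 DB 5F 93.
Little-endian: lowest address holds the least-significant byte.
So at ascending addresses the bytes are 93 5F DB 41 EF F8 22 CC.

93 5F DB 41 EF F8 22 CC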